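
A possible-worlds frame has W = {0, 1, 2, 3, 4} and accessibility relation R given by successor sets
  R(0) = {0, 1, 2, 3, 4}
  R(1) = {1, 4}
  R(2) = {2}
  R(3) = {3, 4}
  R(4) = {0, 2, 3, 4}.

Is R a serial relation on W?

Yes

Serial: yes — every world has a successor (e.g. 0 R 0).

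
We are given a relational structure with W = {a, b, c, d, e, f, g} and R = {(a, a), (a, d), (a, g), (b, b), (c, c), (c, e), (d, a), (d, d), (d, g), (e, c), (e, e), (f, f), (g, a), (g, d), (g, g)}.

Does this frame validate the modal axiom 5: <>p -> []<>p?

By correspondence theory, 5 is valid on a frame iff R is Euclidean.
Euclidean: yes — any two successors of a common world are R-related.

Yes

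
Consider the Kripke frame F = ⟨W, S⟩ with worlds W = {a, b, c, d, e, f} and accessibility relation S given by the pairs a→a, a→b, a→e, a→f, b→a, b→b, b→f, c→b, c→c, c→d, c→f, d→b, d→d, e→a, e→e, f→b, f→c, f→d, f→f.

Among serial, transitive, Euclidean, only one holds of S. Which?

serial

Serial: yes — every world has a successor (e.g. a S a).
Transitive: no — a S f and f S c, but not a S c.
Euclidean: no — a S b and a S e, but not b S e.
Only serial holds.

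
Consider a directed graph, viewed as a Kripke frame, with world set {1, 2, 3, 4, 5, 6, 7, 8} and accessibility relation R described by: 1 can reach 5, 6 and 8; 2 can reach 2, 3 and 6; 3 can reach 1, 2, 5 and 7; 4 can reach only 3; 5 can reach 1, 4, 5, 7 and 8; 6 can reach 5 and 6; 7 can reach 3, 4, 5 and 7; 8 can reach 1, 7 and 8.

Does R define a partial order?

Reflexive: no — 1 is not related to itself.
Transitive: no — 1 R 5 and 5 R 4, but not 1 R 4.
Antisymmetric: no — 1 R 5 and 5 R 1 with 1 ≠ 5.
So R is not a partial order.

No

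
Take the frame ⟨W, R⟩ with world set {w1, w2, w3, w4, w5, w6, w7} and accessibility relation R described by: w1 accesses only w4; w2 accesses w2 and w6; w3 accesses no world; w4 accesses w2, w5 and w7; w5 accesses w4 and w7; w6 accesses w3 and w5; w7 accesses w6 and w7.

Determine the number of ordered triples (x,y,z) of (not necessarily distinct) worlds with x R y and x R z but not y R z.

17

Enumerating: (w1,w4,w4), (w2,w6,w2), (w2,w6,w6), (w4,w2,w5), (w4,w2,w7), (w4,w5,w2), (w4,w5,w5), (w4,w7,w2), (w4,w7,w5), (w5,w4,w4), (w5,w7,w4), (w6,w3,w3), (w6,w3,w5), (w6,w5,w3), (w6,w5,w5), (w7,w6,w6), (w7,w6,w7).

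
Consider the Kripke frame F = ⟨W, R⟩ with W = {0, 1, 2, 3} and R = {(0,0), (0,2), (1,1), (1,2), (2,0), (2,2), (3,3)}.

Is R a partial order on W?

Reflexive: yes — every world is R-related to itself.
Transitive: no — 1 R 2 and 2 R 0, but not 1 R 0.
Antisymmetric: no — 0 R 2 and 2 R 0 with 0 ≠ 2.
So R is not a partial order.

No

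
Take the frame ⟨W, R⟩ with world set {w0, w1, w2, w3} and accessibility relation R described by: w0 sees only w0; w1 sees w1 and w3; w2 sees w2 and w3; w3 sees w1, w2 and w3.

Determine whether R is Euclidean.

No

Euclidean: no — w3 R w1 and w3 R w2, but not w1 R w2.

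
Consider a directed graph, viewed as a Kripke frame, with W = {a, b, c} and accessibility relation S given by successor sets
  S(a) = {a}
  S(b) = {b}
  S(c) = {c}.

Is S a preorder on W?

Yes

Reflexive: yes — every world is S-related to itself.
Transitive: yes — every two-step S-path is closed by a direct edge.
So S is a preorder.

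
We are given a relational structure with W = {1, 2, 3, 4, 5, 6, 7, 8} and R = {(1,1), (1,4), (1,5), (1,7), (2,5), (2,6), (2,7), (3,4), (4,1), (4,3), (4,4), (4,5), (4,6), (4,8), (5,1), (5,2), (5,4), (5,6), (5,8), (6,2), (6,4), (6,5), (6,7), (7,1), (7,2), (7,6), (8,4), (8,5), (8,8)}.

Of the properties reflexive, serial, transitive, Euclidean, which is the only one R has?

Reflexive: no — 2 is not related to itself.
Serial: yes — every world has a successor (e.g. 1 R 1).
Transitive: no — 1 R 4 and 4 R 3, but not 1 R 3.
Euclidean: no — 1 R 4 and 1 R 7, but not 4 R 7.
Only serial holds.

serial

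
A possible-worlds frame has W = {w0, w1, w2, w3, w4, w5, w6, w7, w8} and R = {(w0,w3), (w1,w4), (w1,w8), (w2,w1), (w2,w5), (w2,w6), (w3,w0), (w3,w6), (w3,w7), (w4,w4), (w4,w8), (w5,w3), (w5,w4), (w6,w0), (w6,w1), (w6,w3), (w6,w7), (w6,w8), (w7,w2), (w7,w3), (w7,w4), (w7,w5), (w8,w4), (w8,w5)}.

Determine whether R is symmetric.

No

Symmetric: no — w1 R w4 but not w4 R w1.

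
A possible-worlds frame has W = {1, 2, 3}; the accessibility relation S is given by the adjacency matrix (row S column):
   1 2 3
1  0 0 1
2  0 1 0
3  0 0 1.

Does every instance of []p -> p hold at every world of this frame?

The schema T characterises exactly the reflexive frames.
Reflexive: no — 1 is not related to itself.

No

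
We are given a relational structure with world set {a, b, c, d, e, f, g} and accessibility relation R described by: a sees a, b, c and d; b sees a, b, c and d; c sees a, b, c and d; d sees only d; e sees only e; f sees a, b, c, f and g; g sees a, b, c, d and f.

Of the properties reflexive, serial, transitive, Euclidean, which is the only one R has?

Reflexive: no — g is not related to itself.
Serial: yes — every world has a successor (e.g. a R a).
Transitive: no — f R a and a R d, but not f R d.
Euclidean: no — a R d and a R b, but not d R b.
Only serial holds.

serial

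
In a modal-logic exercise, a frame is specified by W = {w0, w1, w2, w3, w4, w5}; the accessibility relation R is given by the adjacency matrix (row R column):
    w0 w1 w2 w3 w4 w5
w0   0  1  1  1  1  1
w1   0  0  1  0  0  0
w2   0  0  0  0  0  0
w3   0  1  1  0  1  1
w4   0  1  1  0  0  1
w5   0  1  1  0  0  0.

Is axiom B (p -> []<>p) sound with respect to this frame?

No

By correspondence theory, B is valid on a frame iff R is symmetric.
Symmetric: no — w0 R w1 but not w1 R w0.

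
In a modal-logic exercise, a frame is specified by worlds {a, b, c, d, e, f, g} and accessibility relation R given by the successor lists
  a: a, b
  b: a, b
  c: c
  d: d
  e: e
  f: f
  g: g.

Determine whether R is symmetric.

Yes

Symmetric: yes — every pair in R has its reverse in R.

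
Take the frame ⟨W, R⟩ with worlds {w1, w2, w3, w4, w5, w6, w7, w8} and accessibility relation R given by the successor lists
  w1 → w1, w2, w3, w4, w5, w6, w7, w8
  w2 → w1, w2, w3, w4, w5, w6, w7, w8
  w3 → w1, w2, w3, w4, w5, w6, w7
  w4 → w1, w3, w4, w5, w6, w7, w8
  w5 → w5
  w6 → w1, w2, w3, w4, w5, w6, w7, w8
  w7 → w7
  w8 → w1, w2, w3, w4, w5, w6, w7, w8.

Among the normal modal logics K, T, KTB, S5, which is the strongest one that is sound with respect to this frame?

Reflexive (axiom T): yes — every world is R-related to itself.
Symmetric (axiom B): no — w1 R w5 but not w5 R w1.
Euclidean (axiom 5): no — w1 R w3 and w1 R w8, but not w3 R w8.
So F validates K, T; KTB would additionally require R to be symmetric. The strongest is T.

T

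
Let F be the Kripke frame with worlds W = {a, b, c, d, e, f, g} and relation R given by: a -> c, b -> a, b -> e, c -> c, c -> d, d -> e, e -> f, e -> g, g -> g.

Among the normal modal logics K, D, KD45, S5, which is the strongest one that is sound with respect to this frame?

K

Serial (axiom D): no — f has no R-successor.
Euclidean (axiom 5): no — b R a and b R e, but not a R e.
Transitive (axiom 4): no — a R c and c R d, but not a R d.
Reflexive (axiom T): no — a is not related to itself.
So F validates K; D would additionally require R to be serial. The strongest is K.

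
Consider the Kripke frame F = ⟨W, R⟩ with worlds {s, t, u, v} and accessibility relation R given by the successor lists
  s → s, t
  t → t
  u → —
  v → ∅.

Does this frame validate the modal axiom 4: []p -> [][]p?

Yes

By correspondence theory, 4 is valid on a frame iff R is transitive.
Transitive: yes — every two-step R-path is closed by a direct edge.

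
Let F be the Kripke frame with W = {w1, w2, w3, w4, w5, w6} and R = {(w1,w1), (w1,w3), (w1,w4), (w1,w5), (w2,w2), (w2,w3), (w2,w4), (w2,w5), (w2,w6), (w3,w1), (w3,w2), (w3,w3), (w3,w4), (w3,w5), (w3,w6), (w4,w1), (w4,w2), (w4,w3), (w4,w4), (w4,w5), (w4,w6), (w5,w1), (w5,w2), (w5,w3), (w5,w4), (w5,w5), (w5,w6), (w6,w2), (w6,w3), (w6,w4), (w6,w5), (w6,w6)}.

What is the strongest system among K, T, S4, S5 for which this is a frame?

Reflexive (axiom T): yes — every world is R-related to itself.
Transitive (axiom 4): no — w1 R w3 and w3 R w2, but not w1 R w2.
Euclidean (axiom 5): no — w3 R w1 and w3 R w2, but not w1 R w2.
So F validates K, T; S4 would additionally require R to be transitive. The strongest is T.

T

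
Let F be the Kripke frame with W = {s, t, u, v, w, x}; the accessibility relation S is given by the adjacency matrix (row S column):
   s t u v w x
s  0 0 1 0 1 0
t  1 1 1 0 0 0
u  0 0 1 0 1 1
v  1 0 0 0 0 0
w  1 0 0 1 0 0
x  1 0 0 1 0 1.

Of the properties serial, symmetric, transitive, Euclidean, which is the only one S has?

Serial: yes — every world has a successor (e.g. s S u).
Symmetric: no — s S u but not u S s.
Transitive: no — s S u and u S x, but not s S x.
Euclidean: no — s S w and s S u, but not w S u.
Only serial holds.

serial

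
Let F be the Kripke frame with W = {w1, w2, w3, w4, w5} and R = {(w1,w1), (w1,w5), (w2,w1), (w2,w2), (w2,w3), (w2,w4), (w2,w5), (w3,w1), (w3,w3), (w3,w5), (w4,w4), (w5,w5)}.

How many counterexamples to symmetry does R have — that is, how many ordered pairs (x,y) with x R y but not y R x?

Enumerating: (w1,w5), (w2,w1), (w2,w3), (w2,w4), (w2,w5), (w3,w1), (w3,w5).

7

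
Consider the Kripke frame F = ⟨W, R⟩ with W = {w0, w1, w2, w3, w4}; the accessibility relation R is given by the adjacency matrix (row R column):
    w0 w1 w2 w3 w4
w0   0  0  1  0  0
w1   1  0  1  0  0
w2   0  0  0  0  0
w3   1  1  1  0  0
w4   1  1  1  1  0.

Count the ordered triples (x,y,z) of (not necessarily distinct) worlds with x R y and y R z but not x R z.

R is transitive; there are no such tuples.

0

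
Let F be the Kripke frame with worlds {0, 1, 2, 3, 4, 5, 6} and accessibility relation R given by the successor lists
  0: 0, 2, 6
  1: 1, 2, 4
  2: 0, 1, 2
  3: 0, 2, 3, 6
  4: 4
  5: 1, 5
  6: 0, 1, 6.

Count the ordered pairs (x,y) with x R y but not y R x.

Enumerating: (1,4), (3,0), (3,2), (3,6), (5,1), (6,1).

6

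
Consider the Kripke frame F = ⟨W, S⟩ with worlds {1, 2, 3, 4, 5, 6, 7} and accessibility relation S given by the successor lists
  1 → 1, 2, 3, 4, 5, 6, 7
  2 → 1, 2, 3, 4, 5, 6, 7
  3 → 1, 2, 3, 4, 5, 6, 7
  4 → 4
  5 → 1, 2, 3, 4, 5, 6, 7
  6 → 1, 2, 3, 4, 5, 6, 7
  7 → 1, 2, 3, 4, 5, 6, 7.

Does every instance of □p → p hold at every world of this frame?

The schema T characterises exactly the reflexive frames.
Reflexive: yes — every world is S-related to itself.

Yes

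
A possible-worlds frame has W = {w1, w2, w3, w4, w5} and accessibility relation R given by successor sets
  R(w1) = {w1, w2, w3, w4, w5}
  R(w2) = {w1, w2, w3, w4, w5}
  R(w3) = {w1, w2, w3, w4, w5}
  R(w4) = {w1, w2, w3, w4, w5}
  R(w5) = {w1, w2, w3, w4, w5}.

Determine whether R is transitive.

Transitive: yes — every two-step R-path is closed by a direct edge.

Yes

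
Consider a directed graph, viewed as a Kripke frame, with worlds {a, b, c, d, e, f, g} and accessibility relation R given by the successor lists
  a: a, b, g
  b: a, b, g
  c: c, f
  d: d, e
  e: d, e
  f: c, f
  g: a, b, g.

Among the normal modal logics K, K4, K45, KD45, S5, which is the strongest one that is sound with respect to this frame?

Transitive (axiom 4): yes — every two-step R-path is closed by a direct edge.
Euclidean (axiom 5): yes — any two successors of a common world are R-related.
Serial (axiom D): yes — every world has a successor (e.g. a R a).
Reflexive (axiom T): yes — every world is R-related to itself.
So F validates K, K4, K45, KD45, S5. The strongest is S5.

S5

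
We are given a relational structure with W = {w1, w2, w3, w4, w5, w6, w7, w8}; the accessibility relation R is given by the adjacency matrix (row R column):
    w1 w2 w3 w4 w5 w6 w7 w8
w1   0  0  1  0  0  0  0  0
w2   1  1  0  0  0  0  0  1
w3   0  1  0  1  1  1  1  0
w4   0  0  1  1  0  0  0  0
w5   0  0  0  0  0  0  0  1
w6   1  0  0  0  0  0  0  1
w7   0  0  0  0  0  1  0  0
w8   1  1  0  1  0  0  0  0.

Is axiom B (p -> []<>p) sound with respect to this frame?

Axiom B corresponds to the accessibility relation being symmetric.
Symmetric: no — w1 R w3 but not w3 R w1.

No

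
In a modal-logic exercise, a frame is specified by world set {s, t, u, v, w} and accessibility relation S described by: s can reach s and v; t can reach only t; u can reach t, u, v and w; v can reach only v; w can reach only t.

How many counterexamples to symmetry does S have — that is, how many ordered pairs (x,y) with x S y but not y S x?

Enumerating: (s,v), (u,t), (u,v), (u,w), (w,t).

5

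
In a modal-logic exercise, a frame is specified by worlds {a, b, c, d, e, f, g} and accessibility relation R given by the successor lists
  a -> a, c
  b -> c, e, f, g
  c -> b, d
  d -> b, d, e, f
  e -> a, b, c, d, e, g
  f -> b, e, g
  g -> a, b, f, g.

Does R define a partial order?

No

Reflexive: no — b is not related to itself.
Transitive: no — a R c and c R b, but not a R b.
Antisymmetric: no — b R c and c R b with b ≠ c.
So R is not a partial order.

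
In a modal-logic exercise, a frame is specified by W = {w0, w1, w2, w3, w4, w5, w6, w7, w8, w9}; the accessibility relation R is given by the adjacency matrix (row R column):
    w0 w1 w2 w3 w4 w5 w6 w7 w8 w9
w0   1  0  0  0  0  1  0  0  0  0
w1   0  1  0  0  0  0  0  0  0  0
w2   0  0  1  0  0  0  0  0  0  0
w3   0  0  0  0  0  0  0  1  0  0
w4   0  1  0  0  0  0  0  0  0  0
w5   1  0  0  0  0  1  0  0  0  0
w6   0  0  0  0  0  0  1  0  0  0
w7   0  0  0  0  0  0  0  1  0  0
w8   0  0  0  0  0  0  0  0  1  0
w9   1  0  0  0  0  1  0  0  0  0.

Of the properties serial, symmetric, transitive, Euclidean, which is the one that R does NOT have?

Serial: yes — every world has a successor (e.g. w0 R w0).
Symmetric: no — w3 R w7 but not w7 R w3.
Transitive: yes — every two-step R-path is closed by a direct edge.
Euclidean: yes — any two successors of a common world are R-related.
Only symmetric fails.

symmetric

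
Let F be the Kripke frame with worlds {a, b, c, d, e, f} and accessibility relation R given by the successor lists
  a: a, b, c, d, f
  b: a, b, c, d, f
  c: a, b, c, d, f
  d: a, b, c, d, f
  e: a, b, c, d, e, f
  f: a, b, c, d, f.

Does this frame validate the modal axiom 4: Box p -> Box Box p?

Axiom 4 corresponds to the accessibility relation being transitive.
Transitive: yes — every two-step R-path is closed by a direct edge.

Yes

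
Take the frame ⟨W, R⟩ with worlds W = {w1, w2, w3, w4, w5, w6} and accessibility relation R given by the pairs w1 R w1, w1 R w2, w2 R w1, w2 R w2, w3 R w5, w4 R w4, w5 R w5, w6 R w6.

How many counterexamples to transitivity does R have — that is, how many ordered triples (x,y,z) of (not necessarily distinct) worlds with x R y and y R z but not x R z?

R is transitive; there are no such tuples.

0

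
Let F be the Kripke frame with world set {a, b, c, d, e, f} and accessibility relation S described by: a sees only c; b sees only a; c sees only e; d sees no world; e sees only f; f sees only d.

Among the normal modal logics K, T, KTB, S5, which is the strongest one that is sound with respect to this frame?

K

Reflexive (axiom T): no — a is not related to itself.
Symmetric (axiom B): no — a S c but not c S a.
Euclidean (axiom 5): no — a S c and a S c, but not c S c.
So F validates K; T would additionally require S to be reflexive. The strongest is K.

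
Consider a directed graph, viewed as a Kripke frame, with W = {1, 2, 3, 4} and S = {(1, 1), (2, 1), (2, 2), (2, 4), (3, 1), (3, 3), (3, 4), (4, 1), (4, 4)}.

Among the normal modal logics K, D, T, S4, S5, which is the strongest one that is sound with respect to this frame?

S4

Serial (axiom D): yes — every world has a successor (e.g. 1 S 1).
Reflexive (axiom T): yes — every world is S-related to itself.
Transitive (axiom 4): yes — every two-step S-path is closed by a direct edge.
Euclidean (axiom 5): no — 2 S 1 and 2 S 4, but not 1 S 4.
So F validates K, D, T, S4; S5 would additionally require S to be Euclidean. The strongest is S4.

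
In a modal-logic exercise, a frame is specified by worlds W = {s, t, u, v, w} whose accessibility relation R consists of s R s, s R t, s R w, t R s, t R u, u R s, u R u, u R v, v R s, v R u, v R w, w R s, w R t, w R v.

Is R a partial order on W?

Reflexive: no — t is not related to itself.
Transitive: no — s R t and t R u, but not s R u.
Antisymmetric: no — s R t and t R s with s ≠ t.
So R is not a partial order.

No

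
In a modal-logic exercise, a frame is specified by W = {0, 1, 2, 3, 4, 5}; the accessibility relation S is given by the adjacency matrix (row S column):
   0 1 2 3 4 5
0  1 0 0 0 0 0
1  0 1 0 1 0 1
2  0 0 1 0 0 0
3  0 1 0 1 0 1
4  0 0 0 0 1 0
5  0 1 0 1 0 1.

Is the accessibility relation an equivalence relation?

Reflexive: yes — every world is S-related to itself.
Symmetric: yes — every pair in S has its reverse in S.
Transitive: yes — every two-step S-path is closed by a direct edge.
So S is an equivalence relation.

Yes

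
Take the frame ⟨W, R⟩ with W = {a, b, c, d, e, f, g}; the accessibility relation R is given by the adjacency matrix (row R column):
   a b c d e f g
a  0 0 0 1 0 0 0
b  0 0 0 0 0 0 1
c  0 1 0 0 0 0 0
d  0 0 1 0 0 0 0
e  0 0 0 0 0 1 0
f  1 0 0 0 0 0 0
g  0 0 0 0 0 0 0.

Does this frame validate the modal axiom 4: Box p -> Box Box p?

The schema 4 characterises exactly the transitive frames.
Transitive: no — a R d and d R c, but not a R c.

No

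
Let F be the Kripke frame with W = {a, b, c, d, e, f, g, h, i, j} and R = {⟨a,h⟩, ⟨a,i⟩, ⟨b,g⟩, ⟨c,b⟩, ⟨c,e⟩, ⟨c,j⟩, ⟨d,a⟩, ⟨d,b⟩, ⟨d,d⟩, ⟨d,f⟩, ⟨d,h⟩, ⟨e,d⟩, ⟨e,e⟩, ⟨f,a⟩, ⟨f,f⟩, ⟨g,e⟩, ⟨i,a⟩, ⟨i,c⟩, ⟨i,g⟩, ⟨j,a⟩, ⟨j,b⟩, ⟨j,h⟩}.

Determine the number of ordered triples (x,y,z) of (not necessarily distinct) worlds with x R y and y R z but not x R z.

Enumerating: (a,i,a), (a,i,c), (a,i,g), (b,g,e), (c,b,g), (c,e,d), (c,j,a), (c,j,h), (d,a,i), (d,b,g), (e,d,a), (e,d,b), … and 13 more.
Total: 25.

25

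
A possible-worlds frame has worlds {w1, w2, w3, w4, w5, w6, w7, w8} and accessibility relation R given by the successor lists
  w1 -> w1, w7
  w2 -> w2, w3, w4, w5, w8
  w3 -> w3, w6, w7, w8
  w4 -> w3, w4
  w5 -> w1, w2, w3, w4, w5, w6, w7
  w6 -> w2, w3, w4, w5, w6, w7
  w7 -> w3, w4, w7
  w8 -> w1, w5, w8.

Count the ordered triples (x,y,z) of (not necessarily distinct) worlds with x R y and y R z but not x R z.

30

Enumerating: (w1,w7,w3), (w1,w7,w4), (w2,w3,w6), (w2,w3,w7), (w2,w5,w1), (w2,w5,w6), (w2,w5,w7), (w2,w8,w1), (w3,w6,w2), (w3,w6,w4), (w3,w6,w5), (w3,w7,w4), … and 18 more.
Total: 30.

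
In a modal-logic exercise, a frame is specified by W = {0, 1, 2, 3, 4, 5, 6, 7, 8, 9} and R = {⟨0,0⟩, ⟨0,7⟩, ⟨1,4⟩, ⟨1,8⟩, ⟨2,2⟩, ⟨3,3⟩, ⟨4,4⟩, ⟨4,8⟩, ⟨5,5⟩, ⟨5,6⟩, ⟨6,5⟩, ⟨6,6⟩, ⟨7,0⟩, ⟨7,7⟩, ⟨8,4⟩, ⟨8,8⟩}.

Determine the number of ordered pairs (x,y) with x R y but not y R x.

2

Enumerating: (1,4), (1,8).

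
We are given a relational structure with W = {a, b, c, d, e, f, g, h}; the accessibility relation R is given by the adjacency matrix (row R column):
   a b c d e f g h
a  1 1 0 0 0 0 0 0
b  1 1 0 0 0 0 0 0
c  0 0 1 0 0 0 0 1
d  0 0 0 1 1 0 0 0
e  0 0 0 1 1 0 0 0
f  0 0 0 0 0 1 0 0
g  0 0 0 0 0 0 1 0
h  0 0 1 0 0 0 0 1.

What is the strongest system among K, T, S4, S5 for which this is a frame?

S5

Reflexive (axiom T): yes — every world is R-related to itself.
Transitive (axiom 4): yes — every two-step R-path is closed by a direct edge.
Euclidean (axiom 5): yes — any two successors of a common world are R-related.
So F validates K, T, S4, S5. The strongest is S5.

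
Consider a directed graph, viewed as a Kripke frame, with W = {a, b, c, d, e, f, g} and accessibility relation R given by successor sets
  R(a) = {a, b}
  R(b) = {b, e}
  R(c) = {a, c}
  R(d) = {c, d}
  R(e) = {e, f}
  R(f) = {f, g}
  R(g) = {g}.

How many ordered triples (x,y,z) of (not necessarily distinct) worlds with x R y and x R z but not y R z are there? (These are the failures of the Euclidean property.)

6

Enumerating: (a,b,a), (b,e,b), (c,a,c), (d,c,d), (e,f,e), (f,g,f).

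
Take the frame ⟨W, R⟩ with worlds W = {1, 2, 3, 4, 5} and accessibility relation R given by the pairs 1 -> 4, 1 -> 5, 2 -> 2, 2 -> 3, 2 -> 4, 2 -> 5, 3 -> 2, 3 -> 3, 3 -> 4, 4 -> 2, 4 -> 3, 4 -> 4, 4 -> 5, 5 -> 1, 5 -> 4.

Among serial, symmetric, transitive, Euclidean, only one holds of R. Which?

Serial: yes — every world has a successor (e.g. 1 R 4).
Symmetric: no — 1 R 4 but not 4 R 1.
Transitive: no — 1 R 4 and 4 R 2, but not 1 R 2.
Euclidean: no — 2 R 3 and 2 R 5, but not 3 R 5.
Only serial holds.

serial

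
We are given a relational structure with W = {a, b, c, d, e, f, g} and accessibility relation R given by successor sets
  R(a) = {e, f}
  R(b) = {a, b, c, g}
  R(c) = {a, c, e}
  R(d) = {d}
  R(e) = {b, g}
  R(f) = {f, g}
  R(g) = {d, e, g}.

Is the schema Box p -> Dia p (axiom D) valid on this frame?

The schema D characterises exactly the serial frames.
Serial: yes — every world has a successor (e.g. a R e).

Yes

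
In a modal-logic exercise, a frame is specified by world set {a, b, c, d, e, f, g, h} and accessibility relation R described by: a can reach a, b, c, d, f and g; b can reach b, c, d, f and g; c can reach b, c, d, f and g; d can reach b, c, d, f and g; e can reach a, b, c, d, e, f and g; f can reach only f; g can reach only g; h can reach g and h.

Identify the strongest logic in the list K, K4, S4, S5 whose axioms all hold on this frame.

S4

Transitive (axiom 4): yes — every two-step R-path is closed by a direct edge.
Reflexive (axiom T): yes — every world is R-related to itself.
Euclidean (axiom 5): no — a R f and a R b, but not f R b.
So F validates K, K4, S4; S5 would additionally require R to be Euclidean. The strongest is S4.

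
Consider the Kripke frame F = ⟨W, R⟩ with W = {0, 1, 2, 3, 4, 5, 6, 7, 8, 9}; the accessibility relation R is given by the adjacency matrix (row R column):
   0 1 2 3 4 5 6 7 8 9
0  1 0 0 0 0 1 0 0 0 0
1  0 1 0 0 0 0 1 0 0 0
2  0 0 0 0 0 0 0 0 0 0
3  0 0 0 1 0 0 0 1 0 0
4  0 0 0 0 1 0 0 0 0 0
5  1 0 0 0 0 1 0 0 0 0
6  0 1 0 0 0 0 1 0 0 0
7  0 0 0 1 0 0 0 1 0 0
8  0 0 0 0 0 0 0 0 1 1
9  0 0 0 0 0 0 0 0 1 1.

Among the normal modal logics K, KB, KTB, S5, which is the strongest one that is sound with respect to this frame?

Symmetric (axiom B): yes — every pair in R has its reverse in R.
Reflexive (axiom T): no — 2 is not related to itself.
Euclidean (axiom 5): yes — any two successors of a common world are R-related.
So F validates K, KB; KTB would additionally require R to be reflexive. The strongest is KB.

KB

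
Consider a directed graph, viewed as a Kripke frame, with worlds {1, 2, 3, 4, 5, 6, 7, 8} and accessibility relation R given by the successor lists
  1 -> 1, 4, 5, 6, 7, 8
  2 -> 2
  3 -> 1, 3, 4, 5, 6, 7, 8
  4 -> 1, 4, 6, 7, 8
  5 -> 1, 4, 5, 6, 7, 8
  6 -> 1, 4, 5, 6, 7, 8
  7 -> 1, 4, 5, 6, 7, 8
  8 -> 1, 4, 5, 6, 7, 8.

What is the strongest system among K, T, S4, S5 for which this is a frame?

Reflexive (axiom T): yes — every world is R-related to itself.
Transitive (axiom 4): no — 4 R 1 and 1 R 5, but not 4 R 5.
Euclidean (axiom 5): no — 1 R 4 and 1 R 5, but not 4 R 5.
So F validates K, T; S4 would additionally require R to be transitive. The strongest is T.

T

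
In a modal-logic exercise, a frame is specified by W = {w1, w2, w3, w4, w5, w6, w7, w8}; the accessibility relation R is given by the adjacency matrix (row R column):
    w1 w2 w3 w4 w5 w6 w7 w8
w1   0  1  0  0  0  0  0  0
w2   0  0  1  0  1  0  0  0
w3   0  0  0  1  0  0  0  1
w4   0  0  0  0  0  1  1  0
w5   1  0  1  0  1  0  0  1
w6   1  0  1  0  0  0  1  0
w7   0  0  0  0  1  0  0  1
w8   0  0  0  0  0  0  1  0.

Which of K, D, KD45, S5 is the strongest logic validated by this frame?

Serial (axiom D): yes — every world has a successor (e.g. w1 R w2).
Euclidean (axiom 5): no — w2 R w3 and w2 R w5, but not w3 R w5.
Transitive (axiom 4): no — w1 R w2 and w2 R w3, but not w1 R w3.
Reflexive (axiom T): no — w1 is not related to itself.
So F validates K, D; KD45 would additionally require R to be Euclidean and transitive. The strongest is D.

D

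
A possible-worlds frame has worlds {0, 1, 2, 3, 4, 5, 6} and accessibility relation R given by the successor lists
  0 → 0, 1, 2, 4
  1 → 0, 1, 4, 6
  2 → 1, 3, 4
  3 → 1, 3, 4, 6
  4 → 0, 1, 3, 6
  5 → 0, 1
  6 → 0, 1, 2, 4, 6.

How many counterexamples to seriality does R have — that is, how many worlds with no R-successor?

R is serial; there are no such worlds.

0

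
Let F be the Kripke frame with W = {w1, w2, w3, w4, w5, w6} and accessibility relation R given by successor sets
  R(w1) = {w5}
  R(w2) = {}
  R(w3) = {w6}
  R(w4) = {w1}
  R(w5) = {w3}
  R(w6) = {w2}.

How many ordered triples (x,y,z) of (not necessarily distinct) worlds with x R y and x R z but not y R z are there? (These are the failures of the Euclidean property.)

5

Enumerating: (w1,w5,w5), (w3,w6,w6), (w4,w1,w1), (w5,w3,w3), (w6,w2,w2).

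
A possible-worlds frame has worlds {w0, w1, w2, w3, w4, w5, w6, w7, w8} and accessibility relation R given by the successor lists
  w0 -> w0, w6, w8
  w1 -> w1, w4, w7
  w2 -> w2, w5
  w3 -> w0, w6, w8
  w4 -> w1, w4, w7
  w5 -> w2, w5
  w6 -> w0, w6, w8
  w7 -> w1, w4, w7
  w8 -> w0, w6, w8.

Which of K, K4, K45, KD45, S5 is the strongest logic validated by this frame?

KD45

Transitive (axiom 4): yes — every two-step R-path is closed by a direct edge.
Euclidean (axiom 5): yes — any two successors of a common world are R-related.
Serial (axiom D): yes — every world has a successor (e.g. w0 R w0).
Reflexive (axiom T): no — w3 is not related to itself.
So F validates K, K4, K45, KD45; S5 would additionally require R to be reflexive. The strongest is KD45.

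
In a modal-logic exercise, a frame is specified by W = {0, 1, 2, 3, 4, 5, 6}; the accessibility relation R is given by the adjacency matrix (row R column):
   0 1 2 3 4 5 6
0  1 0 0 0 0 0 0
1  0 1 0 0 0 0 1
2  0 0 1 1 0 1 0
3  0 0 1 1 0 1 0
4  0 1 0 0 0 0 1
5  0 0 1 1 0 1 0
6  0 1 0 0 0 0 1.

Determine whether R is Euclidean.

Euclidean: yes — any two successors of a common world are R-related.

Yes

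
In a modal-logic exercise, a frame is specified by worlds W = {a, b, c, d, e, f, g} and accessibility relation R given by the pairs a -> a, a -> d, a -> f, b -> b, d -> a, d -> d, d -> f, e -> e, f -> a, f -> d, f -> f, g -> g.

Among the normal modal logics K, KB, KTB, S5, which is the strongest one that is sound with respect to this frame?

Symmetric (axiom B): yes — every pair in R has its reverse in R.
Reflexive (axiom T): no — c is not related to itself.
Euclidean (axiom 5): yes — any two successors of a common world are R-related.
So F validates K, KB; KTB would additionally require R to be reflexive. The strongest is KB.

KB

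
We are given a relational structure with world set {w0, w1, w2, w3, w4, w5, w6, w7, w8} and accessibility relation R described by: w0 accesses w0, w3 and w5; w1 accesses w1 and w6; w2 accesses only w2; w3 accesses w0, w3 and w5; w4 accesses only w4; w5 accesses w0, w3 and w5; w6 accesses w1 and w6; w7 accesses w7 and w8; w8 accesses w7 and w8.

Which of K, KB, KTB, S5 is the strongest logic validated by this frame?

S5

Symmetric (axiom B): yes — every pair in R has its reverse in R.
Reflexive (axiom T): yes — every world is R-related to itself.
Euclidean (axiom 5): yes — any two successors of a common world are R-related.
So F validates K, KB, KTB, S5. The strongest is S5.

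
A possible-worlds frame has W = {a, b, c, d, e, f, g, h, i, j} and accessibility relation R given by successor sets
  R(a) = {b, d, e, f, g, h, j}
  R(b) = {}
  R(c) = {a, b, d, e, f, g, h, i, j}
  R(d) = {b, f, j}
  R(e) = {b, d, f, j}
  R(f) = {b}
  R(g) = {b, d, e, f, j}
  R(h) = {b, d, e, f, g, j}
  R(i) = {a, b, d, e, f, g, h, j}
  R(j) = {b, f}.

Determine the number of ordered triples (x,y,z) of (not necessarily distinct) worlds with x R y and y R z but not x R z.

R is transitive; there are no such tuples.

0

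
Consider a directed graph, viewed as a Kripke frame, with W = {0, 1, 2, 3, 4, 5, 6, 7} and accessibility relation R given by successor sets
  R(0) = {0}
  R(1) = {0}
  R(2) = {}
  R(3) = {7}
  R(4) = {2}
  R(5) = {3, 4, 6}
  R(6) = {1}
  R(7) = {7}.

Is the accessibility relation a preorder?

Reflexive: no — 1 is not related to itself.
Transitive: no — 5 R 3 and 3 R 7, but not 5 R 7.
So R is not a preorder.

No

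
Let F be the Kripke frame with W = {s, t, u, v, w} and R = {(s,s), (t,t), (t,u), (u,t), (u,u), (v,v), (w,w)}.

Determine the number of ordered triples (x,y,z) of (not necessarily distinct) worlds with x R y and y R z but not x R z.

R is transitive; there are no such tuples.

0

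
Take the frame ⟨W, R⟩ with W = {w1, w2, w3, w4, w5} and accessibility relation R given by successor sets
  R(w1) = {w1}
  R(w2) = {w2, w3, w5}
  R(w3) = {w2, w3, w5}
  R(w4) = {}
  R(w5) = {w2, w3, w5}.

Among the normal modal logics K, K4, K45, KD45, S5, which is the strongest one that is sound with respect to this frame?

Transitive (axiom 4): yes — every two-step R-path is closed by a direct edge.
Euclidean (axiom 5): yes — any two successors of a common world are R-related.
Serial (axiom D): no — w4 has no R-successor.
Reflexive (axiom T): no — w4 is not related to itself.
So F validates K, K4, K45; KD45 would additionally require R to be serial. The strongest is K45.

K45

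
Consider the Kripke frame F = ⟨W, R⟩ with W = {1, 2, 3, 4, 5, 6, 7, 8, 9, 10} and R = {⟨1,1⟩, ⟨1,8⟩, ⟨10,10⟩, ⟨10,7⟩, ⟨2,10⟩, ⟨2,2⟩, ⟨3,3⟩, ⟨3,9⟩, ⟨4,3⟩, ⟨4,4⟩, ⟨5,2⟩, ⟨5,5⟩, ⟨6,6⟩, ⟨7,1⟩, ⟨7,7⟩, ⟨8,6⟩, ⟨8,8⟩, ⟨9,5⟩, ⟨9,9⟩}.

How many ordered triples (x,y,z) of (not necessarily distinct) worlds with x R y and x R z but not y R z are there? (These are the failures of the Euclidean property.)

9

Enumerating: (1,8,1), (10,7,10), (2,10,2), (3,9,3), (4,3,4), (5,2,5), (7,1,7), (8,6,8), (9,5,9).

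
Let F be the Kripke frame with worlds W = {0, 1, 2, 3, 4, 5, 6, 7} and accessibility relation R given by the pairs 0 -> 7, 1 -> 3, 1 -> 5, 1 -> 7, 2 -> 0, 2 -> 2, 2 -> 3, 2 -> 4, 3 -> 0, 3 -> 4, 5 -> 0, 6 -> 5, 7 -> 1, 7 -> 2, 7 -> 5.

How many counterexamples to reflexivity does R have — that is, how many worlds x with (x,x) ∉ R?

7

Enumerating: 0, 1, 3, 4, 5, 6, 7.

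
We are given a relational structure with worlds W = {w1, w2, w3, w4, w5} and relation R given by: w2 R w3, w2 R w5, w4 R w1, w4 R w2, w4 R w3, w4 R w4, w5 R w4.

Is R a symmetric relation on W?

Symmetric: no — w2 R w3 but not w3 R w2.

No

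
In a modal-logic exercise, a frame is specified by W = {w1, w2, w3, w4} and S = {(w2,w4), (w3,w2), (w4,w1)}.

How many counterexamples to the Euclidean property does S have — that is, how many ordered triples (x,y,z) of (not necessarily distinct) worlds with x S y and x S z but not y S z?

3

Enumerating: (w2,w4,w4), (w3,w2,w2), (w4,w1,w1).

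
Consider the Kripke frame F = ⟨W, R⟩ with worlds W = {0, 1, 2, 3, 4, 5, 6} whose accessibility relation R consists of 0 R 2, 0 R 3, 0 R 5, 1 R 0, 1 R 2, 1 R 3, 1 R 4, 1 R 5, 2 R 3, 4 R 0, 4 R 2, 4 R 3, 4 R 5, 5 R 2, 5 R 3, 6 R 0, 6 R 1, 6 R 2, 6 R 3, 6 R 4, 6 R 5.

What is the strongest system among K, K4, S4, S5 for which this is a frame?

Transitive (axiom 4): yes — every two-step R-path is closed by a direct edge.
Reflexive (axiom T): no — 0 is not related to itself.
Euclidean (axiom 5): no — 0 R 2 and 0 R 5, but not 2 R 5.
So F validates K, K4; S4 would additionally require R to be reflexive. The strongest is K4.

K4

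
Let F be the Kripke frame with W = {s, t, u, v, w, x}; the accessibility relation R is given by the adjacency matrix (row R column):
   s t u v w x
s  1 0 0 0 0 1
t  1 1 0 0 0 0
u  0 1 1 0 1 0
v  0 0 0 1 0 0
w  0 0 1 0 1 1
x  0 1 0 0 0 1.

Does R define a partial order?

No

Reflexive: yes — every world is R-related to itself.
Transitive: no — s R x and x R t, but not s R t.
Antisymmetric: no — u R w and w R u with u ≠ w.
So R is not a partial order.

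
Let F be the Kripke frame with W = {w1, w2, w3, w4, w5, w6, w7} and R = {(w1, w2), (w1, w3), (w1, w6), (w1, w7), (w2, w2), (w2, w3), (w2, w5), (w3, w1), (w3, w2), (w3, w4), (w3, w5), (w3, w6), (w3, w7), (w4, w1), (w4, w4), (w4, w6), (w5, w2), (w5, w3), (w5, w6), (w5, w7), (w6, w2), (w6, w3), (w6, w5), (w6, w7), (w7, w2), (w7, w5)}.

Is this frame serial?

Serial: yes — every world has a successor (e.g. w1 R w2).

Yes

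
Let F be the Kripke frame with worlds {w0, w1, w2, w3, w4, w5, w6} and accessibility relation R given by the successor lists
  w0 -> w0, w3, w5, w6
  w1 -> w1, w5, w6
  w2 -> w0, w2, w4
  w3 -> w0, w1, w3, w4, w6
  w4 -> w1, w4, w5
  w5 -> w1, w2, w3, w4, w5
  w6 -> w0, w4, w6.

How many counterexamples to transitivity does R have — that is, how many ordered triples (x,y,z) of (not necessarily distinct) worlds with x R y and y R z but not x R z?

Enumerating: (w0,w3,w1), (w0,w3,w4), (w0,w5,w1), (w0,w5,w2), (w0,w5,w4), (w0,w6,w4), (w1,w5,w2), (w1,w5,w3), (w1,w5,w4), (w1,w6,w0), (w1,w6,w4), (w2,w0,w3), … and 18 more.
Total: 30.

30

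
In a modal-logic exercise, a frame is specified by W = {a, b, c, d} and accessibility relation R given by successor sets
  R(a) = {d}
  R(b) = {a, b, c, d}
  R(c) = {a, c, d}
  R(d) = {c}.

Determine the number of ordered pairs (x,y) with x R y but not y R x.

Enumerating: (a,d), (b,a), (b,c), (b,d), (c,a).

5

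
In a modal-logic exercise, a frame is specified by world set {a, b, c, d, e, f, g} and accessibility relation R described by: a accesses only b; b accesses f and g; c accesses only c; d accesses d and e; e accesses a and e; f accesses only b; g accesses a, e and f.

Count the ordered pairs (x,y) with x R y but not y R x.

7

Enumerating: (a,b), (b,g), (d,e), (e,a), (g,a), (g,e), (g,f).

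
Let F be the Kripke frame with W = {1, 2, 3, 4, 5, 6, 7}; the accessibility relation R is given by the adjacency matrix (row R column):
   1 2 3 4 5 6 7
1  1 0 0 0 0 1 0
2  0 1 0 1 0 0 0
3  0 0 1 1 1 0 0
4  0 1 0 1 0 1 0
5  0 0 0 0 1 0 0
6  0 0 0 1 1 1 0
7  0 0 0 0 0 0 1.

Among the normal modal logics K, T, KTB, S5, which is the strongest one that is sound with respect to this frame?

T

Reflexive (axiom T): yes — every world is R-related to itself.
Symmetric (axiom B): no — 1 R 6 but not 6 R 1.
Euclidean (axiom 5): no — 3 R 4 and 3 R 5, but not 4 R 5.
So F validates K, T; KTB would additionally require R to be symmetric. The strongest is T.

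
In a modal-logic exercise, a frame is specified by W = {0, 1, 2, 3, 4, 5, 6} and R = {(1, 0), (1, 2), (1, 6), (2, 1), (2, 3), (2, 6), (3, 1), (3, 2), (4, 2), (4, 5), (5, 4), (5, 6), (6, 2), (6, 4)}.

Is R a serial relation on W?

Serial: no — 0 has no R-successor.

No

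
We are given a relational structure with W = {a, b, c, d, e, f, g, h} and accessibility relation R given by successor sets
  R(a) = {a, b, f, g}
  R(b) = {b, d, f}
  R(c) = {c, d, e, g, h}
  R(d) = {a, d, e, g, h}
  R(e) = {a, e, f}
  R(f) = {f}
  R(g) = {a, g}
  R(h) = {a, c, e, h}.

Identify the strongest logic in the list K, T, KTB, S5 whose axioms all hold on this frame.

Reflexive (axiom T): yes — every world is R-related to itself.
Symmetric (axiom B): no — a R b but not b R a.
Euclidean (axiom 5): no — a R b and a R g, but not b R g.
So F validates K, T; KTB would additionally require R to be symmetric. The strongest is T.

T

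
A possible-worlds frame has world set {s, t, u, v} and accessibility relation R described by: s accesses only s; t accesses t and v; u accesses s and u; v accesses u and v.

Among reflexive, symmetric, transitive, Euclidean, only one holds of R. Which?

Reflexive: yes — every world is R-related to itself.
Symmetric: no — t R v but not v R t.
Transitive: no — t R v and v R u, but not t R u.
Euclidean: no — t R v and t R t, but not v R t.
Only reflexive holds.

reflexive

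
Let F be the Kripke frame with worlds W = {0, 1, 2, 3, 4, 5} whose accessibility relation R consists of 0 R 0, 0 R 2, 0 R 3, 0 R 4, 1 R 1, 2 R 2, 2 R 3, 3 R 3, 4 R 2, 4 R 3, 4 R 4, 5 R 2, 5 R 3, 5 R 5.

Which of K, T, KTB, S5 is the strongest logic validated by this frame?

T

Reflexive (axiom T): yes — every world is R-related to itself.
Symmetric (axiom B): no — 0 R 2 but not 2 R 0.
Euclidean (axiom 5): no — 0 R 2 and 0 R 4, but not 2 R 4.
So F validates K, T; KTB would additionally require R to be symmetric. The strongest is T.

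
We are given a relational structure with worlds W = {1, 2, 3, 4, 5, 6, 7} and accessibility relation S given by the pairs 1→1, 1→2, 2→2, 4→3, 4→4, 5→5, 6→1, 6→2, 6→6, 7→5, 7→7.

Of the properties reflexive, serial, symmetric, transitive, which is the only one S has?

transitive

Reflexive: no — 3 is not related to itself.
Serial: no — 3 has no S-successor.
Symmetric: no — 1 S 2 but not 2 S 1.
Transitive: yes — every two-step S-path is closed by a direct edge.
Only transitive holds.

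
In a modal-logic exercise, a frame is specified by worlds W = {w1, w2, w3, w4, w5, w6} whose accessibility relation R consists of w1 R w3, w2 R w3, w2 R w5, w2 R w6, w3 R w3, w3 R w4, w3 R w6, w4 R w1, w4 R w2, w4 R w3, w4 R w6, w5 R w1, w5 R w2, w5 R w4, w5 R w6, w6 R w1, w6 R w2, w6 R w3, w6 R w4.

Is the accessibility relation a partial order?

Reflexive: no — w1 is not related to itself.
Transitive: no — w1 R w3 and w3 R w4, but not w1 R w4.
Antisymmetric: no — w2 R w5 and w5 R w2 with w2 ≠ w5.
So R is not a partial order.

No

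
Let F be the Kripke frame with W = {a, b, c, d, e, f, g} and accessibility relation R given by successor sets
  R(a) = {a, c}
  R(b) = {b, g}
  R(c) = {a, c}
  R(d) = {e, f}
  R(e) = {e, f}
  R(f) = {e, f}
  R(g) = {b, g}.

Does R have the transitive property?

Transitive: yes — every two-step R-path is closed by a direct edge.

Yes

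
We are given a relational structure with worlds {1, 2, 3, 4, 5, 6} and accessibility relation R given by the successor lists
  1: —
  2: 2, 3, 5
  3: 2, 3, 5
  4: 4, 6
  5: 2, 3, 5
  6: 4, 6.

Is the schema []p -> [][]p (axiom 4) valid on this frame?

Yes

Axiom 4 corresponds to the accessibility relation being transitive.
Transitive: yes — every two-step R-path is closed by a direct edge.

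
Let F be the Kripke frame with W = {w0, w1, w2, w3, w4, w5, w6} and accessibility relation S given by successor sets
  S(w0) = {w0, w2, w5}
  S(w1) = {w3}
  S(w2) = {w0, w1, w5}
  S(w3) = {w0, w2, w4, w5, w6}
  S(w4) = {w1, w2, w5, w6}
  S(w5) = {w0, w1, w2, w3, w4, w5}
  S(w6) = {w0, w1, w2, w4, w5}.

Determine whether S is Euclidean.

Euclidean: no — w2 S w0 and w2 S w1, but not w0 S w1.

No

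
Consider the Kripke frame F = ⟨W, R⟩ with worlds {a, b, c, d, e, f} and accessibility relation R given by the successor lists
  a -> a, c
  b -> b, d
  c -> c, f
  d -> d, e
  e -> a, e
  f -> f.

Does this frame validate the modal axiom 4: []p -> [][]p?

By correspondence theory, 4 is valid on a frame iff R is transitive.
Transitive: no — a R c and c R f, but not a R f.

No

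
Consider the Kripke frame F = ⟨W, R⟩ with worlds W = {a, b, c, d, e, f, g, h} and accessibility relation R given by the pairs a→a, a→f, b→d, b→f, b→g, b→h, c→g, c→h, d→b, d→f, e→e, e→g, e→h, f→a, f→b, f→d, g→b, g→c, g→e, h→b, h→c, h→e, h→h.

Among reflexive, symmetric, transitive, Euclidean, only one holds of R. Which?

symmetric

Reflexive: no — b is not related to itself.
Symmetric: yes — every pair in R has its reverse in R.
Transitive: no — a R f and f R b, but not a R b.
Euclidean: no — b R d and b R g, but not d R g.
Only symmetric holds.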